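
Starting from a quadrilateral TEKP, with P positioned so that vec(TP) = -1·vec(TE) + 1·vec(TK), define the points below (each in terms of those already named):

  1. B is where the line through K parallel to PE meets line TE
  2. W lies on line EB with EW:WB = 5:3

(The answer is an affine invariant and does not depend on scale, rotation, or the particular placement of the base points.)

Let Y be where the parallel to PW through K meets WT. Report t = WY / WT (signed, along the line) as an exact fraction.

t = -8/13

Choose coordinates T = (0, 0), E = (1, 0), K = (0, 1), P = (-1, 1).
1. B is where the line through K parallel to PE meets line TE ⇒ B = (2, 0)
2. W lies on line EB with EW:WB = 5:3 ⇒ W = (13/8, 0)
through K parallel to PW: direction (21/8, -1); meets WT at Y = (21/8, 0)
Y = W + t·(T−W) with t = -8/13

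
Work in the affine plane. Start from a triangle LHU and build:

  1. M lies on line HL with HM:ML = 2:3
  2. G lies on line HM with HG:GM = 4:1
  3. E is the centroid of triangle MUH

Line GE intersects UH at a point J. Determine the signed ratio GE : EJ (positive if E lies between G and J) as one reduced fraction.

GE:EJ = 7/5

Work in coordinates with L = (0, 0), H = (1, 0), U = (0, 1).
1. M lies on line HL with HM:ML = 2:3 ⇒ M = (3/5, 0)
2. G lies on line HM with HG:GM = 4:1 ⇒ G = (17/25, 0)
3. E is the centroid of triangle MUH ⇒ E = (8/15, 1/3)
line GE meets UH at J = (3/7, 4/7)
E = G + t·(J−G) with t = 7/12, so GE:EJ = 7/12:5/12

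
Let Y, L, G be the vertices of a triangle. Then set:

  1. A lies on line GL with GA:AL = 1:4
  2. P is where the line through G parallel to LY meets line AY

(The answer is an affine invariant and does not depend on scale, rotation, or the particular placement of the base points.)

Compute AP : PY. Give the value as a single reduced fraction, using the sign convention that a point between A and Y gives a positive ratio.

Assign Y = (0, 0), L = (1, 0), G = (0, 1) — the answer is frame-independent, so this choice is without loss of generality.
1. A lies on line GL with GA:AL = 1:4 ⇒ A = (1/5, 4/5)
2. P is where the line through G parallel to LY meets line AY ⇒ P = (1/4, 1)
P = A + t·(Y−A) with t = -1/4, so AP:PY = t:(1−t) = -1/4:5/4

AP:PY = -1/5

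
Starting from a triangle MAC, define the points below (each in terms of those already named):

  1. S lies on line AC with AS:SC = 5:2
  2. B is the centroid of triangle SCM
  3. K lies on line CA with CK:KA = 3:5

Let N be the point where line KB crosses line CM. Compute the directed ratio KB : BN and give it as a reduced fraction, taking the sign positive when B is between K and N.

Work in coordinates with M = (0, 0), A = (1, 0), C = (0, 1).
1. S lies on line AC with AS:SC = 5:2 ⇒ S = (2/7, 5/7)
2. B is the centroid of triangle SCM ⇒ B = (2/21, 4/7)
3. K lies on line CA with CK:KA = 3:5 ⇒ K = (3/8, 5/8)
line KB meets CM at N = (0, 26/47)
B = K + t·(N−K) with t = 47/63, so KB:BN = 47/63:16/63

KB:BN = 47/16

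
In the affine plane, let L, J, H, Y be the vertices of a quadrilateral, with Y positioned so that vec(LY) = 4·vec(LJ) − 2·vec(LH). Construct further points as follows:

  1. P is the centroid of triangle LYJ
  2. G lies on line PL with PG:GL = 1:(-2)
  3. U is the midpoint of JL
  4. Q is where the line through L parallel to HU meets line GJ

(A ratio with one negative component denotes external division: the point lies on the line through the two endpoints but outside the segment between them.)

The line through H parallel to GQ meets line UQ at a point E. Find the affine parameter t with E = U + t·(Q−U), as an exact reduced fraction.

Choose coordinates L = (0, 0), J = (1, 0), H = (0, 1), Y = (4, -2).
1. P is the centroid of triangle LYJ ⇒ P = (5/3, -2/3)
2. G lies on line PL with PG:GL = 1:(-2) ⇒ G = (10/3, -4/3)
3. U is the midpoint of JL ⇒ U = (1/2, 0)
4. Q is where the line through L parallel to HU meets line GJ ⇒ Q = (-2/5, 4/5)
through H parallel to GQ: direction (-56/15, 32/15); meets UQ at E = (-7/4, 2)
E = U + t·(Q−U) with t = 5/2

t = 5/2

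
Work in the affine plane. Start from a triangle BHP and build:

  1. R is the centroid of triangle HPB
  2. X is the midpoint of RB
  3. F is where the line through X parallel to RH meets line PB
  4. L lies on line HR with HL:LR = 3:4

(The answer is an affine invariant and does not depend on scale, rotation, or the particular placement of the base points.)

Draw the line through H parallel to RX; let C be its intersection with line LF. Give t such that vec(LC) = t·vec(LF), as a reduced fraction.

Choose coordinates B = (0, 0), H = (1, 0), P = (0, 1).
1. R is the centroid of triangle HPB ⇒ R = (1/3, 1/3)
2. X is the midpoint of RB ⇒ X = (1/6, 1/6)
3. F is where the line through X parallel to RH meets line PB ⇒ F = (0, 1/4)
4. L lies on line HR with HL:LR = 3:4 ⇒ L = (5/7, 1/7)
through H parallel to RX: direction (-1/6, -1/6); meets LF at C = (25/23, 2/23)
C = L + t·(F−L) with t = -12/23

t = -12/23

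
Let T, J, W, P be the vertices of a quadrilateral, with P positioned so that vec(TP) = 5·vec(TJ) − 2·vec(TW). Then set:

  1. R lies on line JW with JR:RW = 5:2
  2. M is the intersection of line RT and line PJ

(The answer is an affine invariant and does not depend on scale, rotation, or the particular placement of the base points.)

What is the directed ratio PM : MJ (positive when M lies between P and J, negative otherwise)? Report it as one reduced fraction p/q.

Work in coordinates with T = (0, 0), J = (1, 0), W = (0, 1), P = (5, -2).
1. R lies on line JW with JR:RW = 5:2 ⇒ R = (2/7, 5/7)
2. M is the intersection of line RT and line PJ ⇒ M = (1/6, 5/12)
M = P + t·(J−P) with t = 29/24, so PM:MJ = t:(1−t) = 29/24:-5/24

PM:MJ = -29/5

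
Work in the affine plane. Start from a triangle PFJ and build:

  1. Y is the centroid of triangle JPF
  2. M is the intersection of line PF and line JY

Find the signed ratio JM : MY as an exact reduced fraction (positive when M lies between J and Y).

Assign P = (0, 0), F = (1, 0), J = (0, 1) — the answer is frame-independent, so this choice is without loss of generality.
1. Y is the centroid of triangle JPF ⇒ Y = (1/3, 1/3)
2. M is the intersection of line PF and line JY ⇒ M = (1/2, 0)
M = J + t·(Y−J) with t = 3/2, so JM:MY = t:(1−t) = 3/2:-1/2

JM:MY = -3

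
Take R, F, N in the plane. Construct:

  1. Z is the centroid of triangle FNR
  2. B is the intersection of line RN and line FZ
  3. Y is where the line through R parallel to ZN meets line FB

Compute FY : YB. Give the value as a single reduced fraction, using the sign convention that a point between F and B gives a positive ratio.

Assign R = (0, 0), F = (1, 0), N = (0, 1) — the answer is frame-independent, so this choice is without loss of generality.
1. Z is the centroid of triangle FNR ⇒ Z = (1/3, 1/3)
2. B is the intersection of line RN and line FZ ⇒ B = (0, 1/2)
3. Y is where the line through R parallel to ZN meets line FB ⇒ Y = (-1/3, 2/3)
Y = F + t·(B−F) with t = 4/3, so FY:YB = t:(1−t) = 4/3:-1/3

FY:YB = -4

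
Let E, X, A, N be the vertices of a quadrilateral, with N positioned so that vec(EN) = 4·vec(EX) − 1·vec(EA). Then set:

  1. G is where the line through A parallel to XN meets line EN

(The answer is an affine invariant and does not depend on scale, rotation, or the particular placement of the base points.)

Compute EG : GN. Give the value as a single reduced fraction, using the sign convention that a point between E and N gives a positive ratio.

Set E = (0, 0), X = (1, 0), A = (0, 1), N = (4, -1); any affine frame gives the same invariant.
1. G is where the line through A parallel to XN meets line EN ⇒ G = (12, -3)
G = E + t·(N−E) with t = 3, so EG:GN = t:(1−t) = 3:-2

EG:GN = -3/2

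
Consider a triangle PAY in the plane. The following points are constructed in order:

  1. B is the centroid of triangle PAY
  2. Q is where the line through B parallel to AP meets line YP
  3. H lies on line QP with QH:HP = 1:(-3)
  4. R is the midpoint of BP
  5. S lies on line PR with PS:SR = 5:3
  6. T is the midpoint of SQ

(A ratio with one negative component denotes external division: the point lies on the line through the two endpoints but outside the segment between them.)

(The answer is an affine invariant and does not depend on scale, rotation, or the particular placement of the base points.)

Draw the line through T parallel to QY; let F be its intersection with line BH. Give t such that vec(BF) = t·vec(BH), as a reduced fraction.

t = 27/32

Choose coordinates P = (0, 0), A = (1, 0), Y = (0, 1).
1. B is the centroid of triangle PAY ⇒ B = (1/3, 1/3)
2. Q is where the line through B parallel to AP meets line YP ⇒ Q = (0, 1/3)
3. H lies on line QP with QH:HP = 1:(-3) ⇒ H = (0, 1/2)
4. R is the midpoint of BP ⇒ R = (1/6, 1/6)
5. S lies on line PR with PS:SR = 5:3 ⇒ S = (5/48, 5/48)
6. T is the midpoint of SQ ⇒ T = (5/96, 7/32)
through T parallel to QY: direction (0, 2/3); meets BH at F = (5/96, 91/192)
F = B + t·(H−B) with t = 27/32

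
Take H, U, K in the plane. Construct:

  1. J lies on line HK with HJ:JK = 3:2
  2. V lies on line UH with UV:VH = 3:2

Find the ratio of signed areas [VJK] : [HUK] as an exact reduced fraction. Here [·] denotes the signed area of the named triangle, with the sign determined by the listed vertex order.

Set H = (0, 0), U = (1, 0), K = (0, 1); any affine frame gives the same invariant.
1. J lies on line HK with HJ:JK = 3:2 ⇒ J = (0, 3/5)
2. V lies on line UH with UV:VH = 3:2 ⇒ V = (2/5, 0)
2·[VJK] = -4/25, 2·[HUK] = 1
[VJK]:[HUK] = -4/25:1 = -4/25

[VJK]:[HUK] = -4/25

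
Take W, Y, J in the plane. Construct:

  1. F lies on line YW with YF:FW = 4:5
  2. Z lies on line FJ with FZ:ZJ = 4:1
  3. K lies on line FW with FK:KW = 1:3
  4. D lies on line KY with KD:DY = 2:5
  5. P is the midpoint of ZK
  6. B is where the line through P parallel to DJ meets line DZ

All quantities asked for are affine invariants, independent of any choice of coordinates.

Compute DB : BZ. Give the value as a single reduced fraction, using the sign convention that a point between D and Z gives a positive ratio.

Assign W = (0, 0), Y = (1, 0), J = (0, 1) — the answer is frame-independent, so this choice is without loss of generality.
1. F lies on line YW with YF:FW = 4:5 ⇒ F = (5/9, 0)
2. Z lies on line FJ with FZ:ZJ = 4:1 ⇒ Z = (1/9, 4/5)
3. K lies on line FW with FK:KW = 1:3 ⇒ K = (5/12, 0)
4. D lies on line KY with KD:DY = 2:5 ⇒ D = (7/12, 0)
5. P is the midpoint of ZK ⇒ P = (19/72, 2/5)
6. B is where the line through P parallel to DJ meets line DZ ⇒ B = (-485/72, 62/5)
B = D + t·(Z−D) with t = 31/2, so DB:BZ = t:(1−t) = 31/2:-29/2

DB:BZ = -31/29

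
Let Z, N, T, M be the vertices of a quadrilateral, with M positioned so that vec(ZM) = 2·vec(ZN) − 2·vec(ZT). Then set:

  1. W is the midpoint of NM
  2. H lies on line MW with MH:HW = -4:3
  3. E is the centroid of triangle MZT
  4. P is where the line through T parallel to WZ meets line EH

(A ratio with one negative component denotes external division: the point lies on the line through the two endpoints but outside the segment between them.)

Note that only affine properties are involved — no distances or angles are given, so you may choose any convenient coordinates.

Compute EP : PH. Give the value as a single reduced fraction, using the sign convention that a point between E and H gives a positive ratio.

EP:PH = 8/9

Work in coordinates with Z = (0, 0), N = (1, 0), T = (0, 1), M = (2, -2).
1. W is the midpoint of NM ⇒ W = (3/2, -1)
2. H lies on line MW with MH:HW = -4:3 ⇒ H = (0, 2)
3. E is the centroid of triangle MZT ⇒ E = (2/3, -1/3)
4. P is where the line through T parallel to WZ meets line EH ⇒ P = (6/17, 13/17)
P = E + t·(H−E) with t = 8/17, so EP:PH = t:(1−t) = 8/17:9/17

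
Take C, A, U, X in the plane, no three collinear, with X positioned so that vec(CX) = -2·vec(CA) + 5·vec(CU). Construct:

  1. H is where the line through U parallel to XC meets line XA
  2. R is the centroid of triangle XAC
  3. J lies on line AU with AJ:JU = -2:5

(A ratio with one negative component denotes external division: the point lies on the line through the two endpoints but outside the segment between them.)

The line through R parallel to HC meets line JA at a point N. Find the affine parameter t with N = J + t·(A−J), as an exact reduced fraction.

t = 31/11

Set C = (0, 0), A = (1, 0), U = (0, 1), X = (-2, 5); any affine frame gives the same invariant.
1. H is where the line through U parallel to XC meets line XA ⇒ H = (-4/5, 3)
2. R is the centroid of triangle XAC ⇒ R = (-1/3, 5/3)
3. J lies on line AU with AJ:JU = -2:5 ⇒ J = (5/3, -2/3)
through R parallel to HC: direction (4/5, -3); meets JA at N = (-7/33, 40/33)
N = J + t·(A−J) with t = 31/11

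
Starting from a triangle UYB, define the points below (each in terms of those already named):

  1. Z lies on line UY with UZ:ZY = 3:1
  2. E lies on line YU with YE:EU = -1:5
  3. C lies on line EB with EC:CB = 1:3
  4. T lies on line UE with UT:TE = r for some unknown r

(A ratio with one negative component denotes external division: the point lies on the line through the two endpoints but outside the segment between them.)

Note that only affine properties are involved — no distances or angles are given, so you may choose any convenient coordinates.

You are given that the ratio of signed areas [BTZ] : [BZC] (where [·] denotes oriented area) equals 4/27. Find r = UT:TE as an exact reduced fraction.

r = 5/4

Choose coordinates U = (0, 0), Y = (1, 0), B = (0, 1).
1. Z lies on line UY with UZ:ZY = 3:1 ⇒ Z = (3/4, 0)
2. E lies on line YU with YE:EU = -1:5 ⇒ E = (5/4, 0)
3. C lies on line EB with EC:CB = 1:3 ⇒ C = (15/16, 1/4)
4. With UT:TE = r, write λ = r/(r+1) so T = U + λ·(E−U); T is affine-linear in λ
Every point depending on T is an affine combination of T and λ-independent points, so each such coordinate is linear in λ; the λ² term in each signed area is a multiple of (E−U)×(E−U) = 0, so 2·[BTZ] and 2·[BZC] are each linear in λ. Evaluating at λ=0 and λ=1:
  2·[BTZ] = -5/4·λ + 3/4,   2·[BZC] = 3/8
So [BTZ]:[BZC] = (-5/4·λ + 3/4) / (3/8). Setting this equal to 4/27:
  -5/4·λ + 3/4 = 4/27·(3/8)  ⇒  λ = 5/9
Then r = λ/(1−λ) = (5/9)/(4/9) = 5/4. Check: with r = 5/4, T = (25/36, 0) and [BTZ]:[BZC] = 4/27 as required.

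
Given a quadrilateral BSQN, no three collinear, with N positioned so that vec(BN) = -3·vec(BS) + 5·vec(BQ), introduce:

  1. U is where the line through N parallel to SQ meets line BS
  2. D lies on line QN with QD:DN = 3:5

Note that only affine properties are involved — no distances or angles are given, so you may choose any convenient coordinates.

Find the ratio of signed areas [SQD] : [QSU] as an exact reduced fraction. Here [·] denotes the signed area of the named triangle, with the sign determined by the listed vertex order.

Assign B = (0, 0), S = (1, 0), Q = (0, 1), N = (-3, 5) — the answer is frame-independent, so this choice is without loss of generality.
1. U is where the line through N parallel to SQ meets line BS ⇒ U = (2, 0)
2. D lies on line QN with QD:DN = 3:5 ⇒ D = (-9/8, 5/2)
2·[SQD] = -3/8, 2·[QSU] = 1
[SQD]:[QSU] = -3/8:1 = -3/8

[SQD]:[QSU] = -3/8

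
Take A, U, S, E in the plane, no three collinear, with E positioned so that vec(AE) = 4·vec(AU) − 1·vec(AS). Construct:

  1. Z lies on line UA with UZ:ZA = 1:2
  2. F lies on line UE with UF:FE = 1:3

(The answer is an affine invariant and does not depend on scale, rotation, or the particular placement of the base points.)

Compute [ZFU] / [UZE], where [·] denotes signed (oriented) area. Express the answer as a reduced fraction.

Choose coordinates A = (0, 0), U = (1, 0), S = (0, 1), E = (4, -1).
1. Z lies on line UA with UZ:ZA = 1:2 ⇒ Z = (2/3, 0)
2. F lies on line UE with UF:FE = 1:3 ⇒ F = (7/4, -1/4)
2·[ZFU] = 1/12, 2·[UZE] = 1/3
[ZFU]:[UZE] = 1/12:1/3 = 1/4

[ZFU]:[UZE] = 1/4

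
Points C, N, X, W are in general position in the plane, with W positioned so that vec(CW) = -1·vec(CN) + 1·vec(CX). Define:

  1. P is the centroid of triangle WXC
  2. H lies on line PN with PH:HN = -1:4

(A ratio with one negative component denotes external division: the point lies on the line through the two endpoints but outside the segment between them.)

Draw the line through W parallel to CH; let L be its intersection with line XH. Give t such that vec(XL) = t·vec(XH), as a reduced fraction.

t = 8/7

Assign C = (0, 0), N = (1, 0), X = (0, 1), W = (-1, 1) — the answer is frame-independent, so this choice is without loss of generality.
1. P is the centroid of triangle WXC ⇒ P = (-1/3, 2/3)
2. H lies on line PN with PH:HN = -1:4 ⇒ H = (-7/9, 8/9)
through W parallel to CH: direction (-7/9, 8/9); meets XH at L = (-8/9, 55/63)
L = X + t·(H−X) with t = 8/7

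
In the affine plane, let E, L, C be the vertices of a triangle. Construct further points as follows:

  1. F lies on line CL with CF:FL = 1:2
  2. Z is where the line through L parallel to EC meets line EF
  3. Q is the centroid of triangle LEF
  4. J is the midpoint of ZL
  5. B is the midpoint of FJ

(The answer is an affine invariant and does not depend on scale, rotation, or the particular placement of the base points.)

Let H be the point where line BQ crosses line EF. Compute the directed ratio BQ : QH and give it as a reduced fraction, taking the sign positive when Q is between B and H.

BQ:QH = -1/4

Choose coordinates E = (0, 0), L = (1, 0), C = (0, 1).
1. F lies on line CL with CF:FL = 1:2 ⇒ F = (1/3, 2/3)
2. Z is where the line through L parallel to EC meets line EF ⇒ Z = (1, 2)
3. Q is the centroid of triangle LEF ⇒ Q = (4/9, 2/9)
4. J is the midpoint of ZL ⇒ J = (1, 1)
5. B is the midpoint of FJ ⇒ B = (2/3, 5/6)
line BQ meets EF at H = (4/3, 8/3)
Q = B + t·(H−B) with t = -1/3, so BQ:QH = -1/3:4/3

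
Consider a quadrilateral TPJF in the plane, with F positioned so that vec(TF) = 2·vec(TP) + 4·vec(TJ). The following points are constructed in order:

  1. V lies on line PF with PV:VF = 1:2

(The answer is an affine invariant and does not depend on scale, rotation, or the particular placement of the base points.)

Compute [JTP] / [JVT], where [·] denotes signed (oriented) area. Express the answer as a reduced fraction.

Set T = (0, 0), P = (1, 0), J = (0, 1), F = (2, 4); any affine frame gives the same invariant.
1. V lies on line PF with PV:VF = 1:2 ⇒ V = (4/3, 4/3)
2·[JTP] = 1, 2·[JVT] = -4/3
[JTP]:[JVT] = 1:-4/3 = -3/4

[JTP]:[JVT] = -3/4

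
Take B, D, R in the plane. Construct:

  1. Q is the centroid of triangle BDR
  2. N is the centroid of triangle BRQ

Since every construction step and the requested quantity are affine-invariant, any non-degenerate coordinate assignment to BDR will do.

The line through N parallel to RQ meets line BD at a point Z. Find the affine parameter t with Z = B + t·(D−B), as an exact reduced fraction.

t = 1/3

Assign B = (0, 0), D = (1, 0), R = (0, 1) — the answer is frame-independent, so this choice is without loss of generality.
1. Q is the centroid of triangle BDR ⇒ Q = (1/3, 1/3)
2. N is the centroid of triangle BRQ ⇒ N = (1/9, 4/9)
through N parallel to RQ: direction (1/3, -2/3); meets BD at Z = (1/3, 0)
Z = B + t·(D−B) with t = 1/3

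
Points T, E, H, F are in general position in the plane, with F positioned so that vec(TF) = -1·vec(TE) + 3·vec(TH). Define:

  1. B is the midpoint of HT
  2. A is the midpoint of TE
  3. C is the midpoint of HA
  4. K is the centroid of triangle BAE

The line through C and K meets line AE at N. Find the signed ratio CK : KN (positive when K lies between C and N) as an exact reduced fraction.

CK:KN = 2

Choose coordinates T = (0, 0), E = (1, 0), H = (0, 1), F = (-1, 3).
1. B is the midpoint of HT ⇒ B = (0, 1/2)
2. A is the midpoint of TE ⇒ A = (1/2, 0)
3. C is the midpoint of HA ⇒ C = (1/4, 1/2)
4. K is the centroid of triangle BAE ⇒ K = (1/2, 1/6)
line CK meets AE at N = (5/8, 0)
K = C + t·(N−C) with t = 2/3, so CK:KN = 2/3:1/3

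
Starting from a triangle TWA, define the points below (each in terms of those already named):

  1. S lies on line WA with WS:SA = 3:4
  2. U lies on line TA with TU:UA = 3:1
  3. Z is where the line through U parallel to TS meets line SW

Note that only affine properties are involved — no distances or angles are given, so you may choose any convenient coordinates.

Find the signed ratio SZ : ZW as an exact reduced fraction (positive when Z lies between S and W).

Set T = (0, 0), W = (1, 0), A = (0, 1); any affine frame gives the same invariant.
1. S lies on line WA with WS:SA = 3:4 ⇒ S = (4/7, 3/7)
2. U lies on line TA with TU:UA = 3:1 ⇒ U = (0, 3/4)
3. Z is where the line through U parallel to TS meets line SW ⇒ Z = (1/7, 6/7)
Z = S + t·(W−S) with t = -1, so SZ:ZW = t:(1−t) = -1:2

SZ:ZW = -1/2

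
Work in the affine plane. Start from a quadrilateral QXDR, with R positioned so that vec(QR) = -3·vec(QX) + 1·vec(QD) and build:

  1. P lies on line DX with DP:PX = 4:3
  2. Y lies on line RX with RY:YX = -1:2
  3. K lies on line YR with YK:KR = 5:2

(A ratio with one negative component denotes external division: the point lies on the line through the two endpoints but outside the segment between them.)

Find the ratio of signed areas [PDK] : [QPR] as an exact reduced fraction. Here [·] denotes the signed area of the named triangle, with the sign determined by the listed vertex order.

[PDK]:[QPR] = 108/91

Set Q = (0, 0), X = (1, 0), D = (0, 1), R = (-3, 1); any affine frame gives the same invariant.
1. P lies on line DX with DP:PX = 4:3 ⇒ P = (4/7, 3/7)
2. Y lies on line RX with RY:YX = -1:2 ⇒ Y = (-7, 2)
3. K lies on line YR with YK:KR = 5:2 ⇒ K = (-29/7, 9/7)
2·[PDK] = 108/49, 2·[QPR] = 13/7
[PDK]:[QPR] = 108/49:13/7 = 108/91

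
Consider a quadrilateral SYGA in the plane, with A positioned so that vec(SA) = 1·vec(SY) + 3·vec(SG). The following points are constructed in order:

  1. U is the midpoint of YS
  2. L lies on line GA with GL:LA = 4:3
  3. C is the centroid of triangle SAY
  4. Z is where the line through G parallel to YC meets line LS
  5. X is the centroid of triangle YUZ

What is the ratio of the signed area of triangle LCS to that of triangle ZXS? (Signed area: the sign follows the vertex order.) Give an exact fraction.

Choose coordinates S = (0, 0), Y = (1, 0), G = (0, 1), A = (1, 3).
1. U is the midpoint of YS ⇒ U = (1/2, 0)
2. L lies on line GA with GL:LA = 4:3 ⇒ L = (4/7, 15/7)
3. C is the centroid of triangle SAY ⇒ C = (2/3, 1)
4. Z is where the line through G parallel to YC meets line LS ⇒ Z = (4/27, 5/9)
5. X is the centroid of triangle YUZ ⇒ X = (89/162, 5/27)
2·[LCS] = -6/7, 2·[ZXS] = -5/18
[LCS]:[ZXS] = -6/7:-5/18 = 108/35

[LCS]:[ZXS] = 108/35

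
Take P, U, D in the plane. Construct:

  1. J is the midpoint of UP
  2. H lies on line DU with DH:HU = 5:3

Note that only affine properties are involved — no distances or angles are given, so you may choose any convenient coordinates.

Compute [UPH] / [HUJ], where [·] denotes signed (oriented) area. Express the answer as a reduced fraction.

[UPH]:[HUJ] = 2

Set P = (0, 0), U = (1, 0), D = (0, 1); any affine frame gives the same invariant.
1. J is the midpoint of UP ⇒ J = (1/2, 0)
2. H lies on line DU with DH:HU = 5:3 ⇒ H = (5/8, 3/8)
2·[UPH] = -3/8, 2·[HUJ] = -3/16
[UPH]:[HUJ] = -3/8:-3/16 = 2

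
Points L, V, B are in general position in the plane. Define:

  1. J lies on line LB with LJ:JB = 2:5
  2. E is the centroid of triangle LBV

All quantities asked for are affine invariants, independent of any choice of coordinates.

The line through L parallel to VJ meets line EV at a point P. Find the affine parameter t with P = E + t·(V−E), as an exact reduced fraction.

Assign L = (0, 0), V = (1, 0), B = (0, 1) — the answer is frame-independent, so this choice is without loss of generality.
1. J lies on line LB with LJ:JB = 2:5 ⇒ J = (0, 2/7)
2. E is the centroid of triangle LBV ⇒ E = (1/3, 1/3)
through L parallel to VJ: direction (-1, 2/7); meets EV at P = (7/3, -2/3)
P = E + t·(V−E) with t = 3

t = 3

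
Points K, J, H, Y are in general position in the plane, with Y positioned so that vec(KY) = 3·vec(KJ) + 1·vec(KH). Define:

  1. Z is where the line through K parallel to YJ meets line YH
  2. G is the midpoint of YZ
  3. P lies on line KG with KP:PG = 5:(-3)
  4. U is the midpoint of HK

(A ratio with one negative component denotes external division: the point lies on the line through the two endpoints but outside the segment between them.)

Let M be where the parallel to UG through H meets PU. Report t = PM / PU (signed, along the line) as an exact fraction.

t = 1/3

Choose coordinates K = (0, 0), J = (1, 0), H = (0, 1), Y = (3, 1).
1. Z is where the line through K parallel to YJ meets line YH ⇒ Z = (2, 1)
2. G is the midpoint of YZ ⇒ G = (5/2, 1)
3. P lies on line KG with KP:PG = 5:(-3) ⇒ P = (25/4, 5/2)
4. U is the midpoint of HK ⇒ U = (0, 1/2)
through H parallel to UG: direction (5/2, 1/2); meets PU at M = (25/6, 11/6)
M = P + t·(U−P) with t = 1/3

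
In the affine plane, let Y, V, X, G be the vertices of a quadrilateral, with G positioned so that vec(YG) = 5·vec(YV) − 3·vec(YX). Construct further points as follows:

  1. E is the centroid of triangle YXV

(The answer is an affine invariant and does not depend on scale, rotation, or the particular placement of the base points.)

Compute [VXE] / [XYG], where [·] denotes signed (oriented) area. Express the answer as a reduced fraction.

Assign Y = (0, 0), V = (1, 0), X = (0, 1), G = (5, -3) — the answer is frame-independent, so this choice is without loss of generality.
1. E is the centroid of triangle YXV ⇒ E = (1/3, 1/3)
2·[VXE] = 1/3, 2·[XYG] = 5
[VXE]:[XYG] = 1/3:5 = 1/15

[VXE]:[XYG] = 1/15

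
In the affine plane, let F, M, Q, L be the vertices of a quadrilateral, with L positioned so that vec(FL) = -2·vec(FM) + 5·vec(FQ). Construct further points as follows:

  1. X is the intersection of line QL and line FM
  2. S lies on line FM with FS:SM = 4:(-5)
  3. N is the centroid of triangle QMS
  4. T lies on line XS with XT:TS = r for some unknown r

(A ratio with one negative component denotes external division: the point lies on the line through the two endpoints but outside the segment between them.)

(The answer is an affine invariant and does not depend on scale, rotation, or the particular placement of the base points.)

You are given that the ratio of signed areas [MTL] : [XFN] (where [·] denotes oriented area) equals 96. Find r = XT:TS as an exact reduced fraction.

Assign F = (0, 0), M = (1, 0), Q = (0, 1), L = (-2, 5) — the answer is frame-independent, so this choice is without loss of generality.
1. X is the intersection of line QL and line FM ⇒ X = (1/2, 0)
2. S lies on line FM with FS:SM = 4:(-5) ⇒ S = (-4, 0)
3. N is the centroid of triangle QMS ⇒ N = (-1, 1/3)
4. With XT:TS = r, write λ = r/(r+1) so T = X + λ·(S−X); T is affine-linear in λ
Every point depending on T is an affine combination of T and λ-independent points, so each such coordinate is linear in λ; the λ² term in each signed area is a multiple of (S−X)×(S−X) = 0, so 2·[MTL] and 2·[XFN] are each linear in λ. Evaluating at λ=0 and λ=1:
  2·[MTL] = -45/2·λ − 5/2,   2·[XFN] = -1/6
So [MTL]:[XFN] = (-45/2·λ − 5/2) / (-1/6). Setting this equal to 96:
  -45/2·λ − 5/2 = 96·(-1/6)  ⇒  λ = 3/5
Then r = λ/(1−λ) = (3/5)/(2/5) = 3/2. Check: with r = 3/2, T = (-11/5, 0) and [MTL]:[XFN] = 96 as required.

r = 3/2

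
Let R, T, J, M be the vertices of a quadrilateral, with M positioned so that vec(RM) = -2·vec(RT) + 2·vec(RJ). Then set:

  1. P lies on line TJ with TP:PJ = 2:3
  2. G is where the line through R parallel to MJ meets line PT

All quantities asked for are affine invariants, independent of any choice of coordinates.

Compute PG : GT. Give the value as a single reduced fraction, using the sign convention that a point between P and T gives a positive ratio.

Set R = (0, 0), T = (1, 0), J = (0, 1), M = (-2, 2); any affine frame gives the same invariant.
1. P lies on line TJ with TP:PJ = 2:3 ⇒ P = (3/5, 2/5)
2. G is where the line through R parallel to MJ meets line PT ⇒ G = (2, -1)
G = P + t·(T−P) with t = 7/2, so PG:GT = t:(1−t) = 7/2:-5/2

PG:GT = -7/5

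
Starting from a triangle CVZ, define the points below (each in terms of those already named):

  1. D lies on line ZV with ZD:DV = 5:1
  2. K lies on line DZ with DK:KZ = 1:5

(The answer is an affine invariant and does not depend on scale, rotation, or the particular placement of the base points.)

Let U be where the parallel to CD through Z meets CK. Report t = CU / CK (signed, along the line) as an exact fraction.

t = 6

Work in coordinates with C = (0, 0), V = (1, 0), Z = (0, 1).
1. D lies on line ZV with ZD:DV = 5:1 ⇒ D = (5/6, 1/6)
2. K lies on line DZ with DK:KZ = 1:5 ⇒ K = (25/36, 11/36)
through Z parallel to CD: direction (5/6, 1/6); meets CK at U = (25/6, 11/6)
U = C + t·(K−C) with t = 6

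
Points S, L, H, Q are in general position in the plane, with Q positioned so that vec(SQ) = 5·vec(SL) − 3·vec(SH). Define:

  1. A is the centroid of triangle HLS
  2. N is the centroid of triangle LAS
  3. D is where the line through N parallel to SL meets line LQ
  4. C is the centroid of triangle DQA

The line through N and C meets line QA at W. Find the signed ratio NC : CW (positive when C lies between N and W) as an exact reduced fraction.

Choose coordinates S = (0, 0), L = (1, 0), H = (0, 1), Q = (5, -3).
1. A is the centroid of triangle HLS ⇒ A = (1/3, 1/3)
2. N is the centroid of triangle LAS ⇒ N = (4/9, 1/9)
3. D is where the line through N parallel to SL meets line LQ ⇒ D = (23/27, 1/9)
4. C is the centroid of triangle DQA ⇒ C = (167/81, -23/27)
line NC meets QA at W = (1615/981, -593/981)
C = N + t·(W−N) with t = 109/81, so NC:CW = 109/81:-28/81

NC:CW = -109/28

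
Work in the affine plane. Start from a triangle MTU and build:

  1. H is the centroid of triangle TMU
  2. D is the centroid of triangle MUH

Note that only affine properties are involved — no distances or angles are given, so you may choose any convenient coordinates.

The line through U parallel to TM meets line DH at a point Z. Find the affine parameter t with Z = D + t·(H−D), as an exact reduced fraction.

Set M = (0, 0), T = (1, 0), U = (0, 1); any affine frame gives the same invariant.
1. H is the centroid of triangle TMU ⇒ H = (1/3, 1/3)
2. D is the centroid of triangle MUH ⇒ D = (1/9, 4/9)
through U parallel to TM: direction (-1, 0); meets DH at Z = (-1, 1)
Z = D + t·(H−D) with t = -5

t = -5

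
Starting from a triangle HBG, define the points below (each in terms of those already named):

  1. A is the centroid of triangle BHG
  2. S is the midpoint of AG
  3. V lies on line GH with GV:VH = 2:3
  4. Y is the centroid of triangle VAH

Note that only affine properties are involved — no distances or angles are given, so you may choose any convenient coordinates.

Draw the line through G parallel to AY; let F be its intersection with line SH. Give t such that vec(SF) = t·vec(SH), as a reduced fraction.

t = -7/13

Choose coordinates H = (0, 0), B = (1, 0), G = (0, 1).
1. A is the centroid of triangle BHG ⇒ A = (1/3, 1/3)
2. S is the midpoint of AG ⇒ S = (1/6, 2/3)
3. V lies on line GH with GV:VH = 2:3 ⇒ V = (0, 3/5)
4. Y is the centroid of triangle VAH ⇒ Y = (1/9, 14/45)
through G parallel to AY: direction (-2/9, -1/45); meets SH at F = (10/39, 40/39)
F = S + t·(H−S) with t = -7/13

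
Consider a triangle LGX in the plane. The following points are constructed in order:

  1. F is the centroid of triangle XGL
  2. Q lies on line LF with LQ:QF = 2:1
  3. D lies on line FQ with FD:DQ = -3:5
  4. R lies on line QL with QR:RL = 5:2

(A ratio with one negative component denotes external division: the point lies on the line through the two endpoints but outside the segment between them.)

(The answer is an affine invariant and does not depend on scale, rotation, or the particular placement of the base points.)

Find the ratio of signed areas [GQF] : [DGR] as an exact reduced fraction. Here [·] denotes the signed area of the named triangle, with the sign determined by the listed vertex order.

Choose coordinates L = (0, 0), G = (1, 0), X = (0, 1).
1. F is the centroid of triangle XGL ⇒ F = (1/3, 1/3)
2. Q lies on line LF with LQ:QF = 2:1 ⇒ Q = (2/9, 2/9)
3. D lies on line FQ with FD:DQ = -3:5 ⇒ D = (1/2, 1/2)
4. R lies on line QL with QR:RL = 5:2 ⇒ R = (4/63, 4/63)
2·[GQF] = -1/9, 2·[DGR] = -55/126
[GQF]:[DGR] = -1/9:-55/126 = 14/55

[GQF]:[DGR] = 14/55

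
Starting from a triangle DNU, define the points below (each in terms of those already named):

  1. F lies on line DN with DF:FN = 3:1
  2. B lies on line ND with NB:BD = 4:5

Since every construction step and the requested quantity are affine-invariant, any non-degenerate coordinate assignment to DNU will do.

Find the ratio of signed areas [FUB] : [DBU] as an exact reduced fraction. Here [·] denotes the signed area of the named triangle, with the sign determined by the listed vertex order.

Assign D = (0, 0), N = (1, 0), U = (0, 1) — the answer is frame-independent, so this choice is without loss of generality.
1. F lies on line DN with DF:FN = 3:1 ⇒ F = (3/4, 0)
2. B lies on line ND with NB:BD = 4:5 ⇒ B = (5/9, 0)
2·[FUB] = 7/36, 2·[DBU] = 5/9
[FUB]:[DBU] = 7/36:5/9 = 7/20

[FUB]:[DBU] = 7/20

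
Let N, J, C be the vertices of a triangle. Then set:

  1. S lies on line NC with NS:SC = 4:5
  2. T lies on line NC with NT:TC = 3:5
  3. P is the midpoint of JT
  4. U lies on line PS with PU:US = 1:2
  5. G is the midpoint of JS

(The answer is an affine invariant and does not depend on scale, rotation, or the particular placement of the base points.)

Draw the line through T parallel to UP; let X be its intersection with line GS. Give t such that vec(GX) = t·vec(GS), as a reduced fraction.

t = 3

Set N = (0, 0), J = (1, 0), C = (0, 1); any affine frame gives the same invariant.
1. S lies on line NC with NS:SC = 4:5 ⇒ S = (0, 4/9)
2. T lies on line NC with NT:TC = 3:5 ⇒ T = (0, 3/8)
3. P is the midpoint of JT ⇒ P = (1/2, 3/16)
4. U lies on line PS with PU:US = 1:2 ⇒ U = (1/3, 59/216)
5. G is the midpoint of JS ⇒ G = (1/2, 2/9)
through T parallel to UP: direction (1/6, -37/432); meets GS at X = (-1, 8/9)
X = G + t·(S−G) with t = 3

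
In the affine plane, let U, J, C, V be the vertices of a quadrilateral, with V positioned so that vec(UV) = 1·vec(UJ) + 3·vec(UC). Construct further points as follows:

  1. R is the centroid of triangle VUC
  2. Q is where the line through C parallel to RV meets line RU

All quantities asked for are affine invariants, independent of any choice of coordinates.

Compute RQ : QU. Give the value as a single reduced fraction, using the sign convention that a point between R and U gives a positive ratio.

Assign U = (0, 0), J = (1, 0), C = (0, 1), V = (1, 3) — the answer is frame-independent, so this choice is without loss of generality.
1. R is the centroid of triangle VUC ⇒ R = (1/3, 4/3)
2. Q is where the line through C parallel to RV meets line RU ⇒ Q = (2/3, 8/3)
Q = R + t·(U−R) with t = -1, so RQ:QU = t:(1−t) = -1:2

RQ:QU = -1/2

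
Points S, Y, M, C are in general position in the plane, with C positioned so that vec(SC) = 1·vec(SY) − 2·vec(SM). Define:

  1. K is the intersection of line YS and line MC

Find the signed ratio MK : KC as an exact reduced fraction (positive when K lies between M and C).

Work in coordinates with S = (0, 0), Y = (1, 0), M = (0, 1), C = (1, -2).
1. K is the intersection of line YS and line MC ⇒ K = (1/3, 0)
K = M + t·(C−M) with t = 1/3, so MK:KC = t:(1−t) = 1/3:2/3

MK:KC = 1/2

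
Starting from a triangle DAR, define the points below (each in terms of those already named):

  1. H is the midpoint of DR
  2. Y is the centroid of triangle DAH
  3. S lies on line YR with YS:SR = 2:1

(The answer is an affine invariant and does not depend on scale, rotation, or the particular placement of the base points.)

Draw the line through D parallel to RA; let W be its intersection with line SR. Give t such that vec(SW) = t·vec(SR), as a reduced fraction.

t = -5

Assign D = (0, 0), A = (1, 0), R = (0, 1) — the answer is frame-independent, so this choice is without loss of generality.
1. H is the midpoint of DR ⇒ H = (0, 1/2)
2. Y is the centroid of triangle DAH ⇒ Y = (1/3, 1/6)
3. S lies on line YR with YS:SR = 2:1 ⇒ S = (1/9, 13/18)
through D parallel to RA: direction (1, -1); meets SR at W = (2/3, -2/3)
W = S + t·(R−S) with t = -5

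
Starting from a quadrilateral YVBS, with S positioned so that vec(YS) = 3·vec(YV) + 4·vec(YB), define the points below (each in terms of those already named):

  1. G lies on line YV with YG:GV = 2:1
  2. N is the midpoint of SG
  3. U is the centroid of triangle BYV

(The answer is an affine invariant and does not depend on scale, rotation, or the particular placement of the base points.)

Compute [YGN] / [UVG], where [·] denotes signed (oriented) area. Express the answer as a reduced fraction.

[YGN]:[UVG] = -12

Assign Y = (0, 0), V = (1, 0), B = (0, 1), S = (3, 4) — the answer is frame-independent, so this choice is without loss of generality.
1. G lies on line YV with YG:GV = 2:1 ⇒ G = (2/3, 0)
2. N is the midpoint of SG ⇒ N = (11/6, 2)
3. U is the centroid of triangle BYV ⇒ U = (1/3, 1/3)
2·[YGN] = 4/3, 2·[UVG] = -1/9
[YGN]:[UVG] = 4/3:-1/9 = -12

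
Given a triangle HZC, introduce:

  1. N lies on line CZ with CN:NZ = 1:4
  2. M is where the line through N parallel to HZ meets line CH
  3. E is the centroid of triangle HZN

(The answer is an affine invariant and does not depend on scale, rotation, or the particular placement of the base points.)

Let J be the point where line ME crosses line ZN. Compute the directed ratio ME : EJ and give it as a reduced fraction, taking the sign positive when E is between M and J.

ME:EJ = -2/5

Set H = (0, 0), Z = (1, 0), C = (0, 1); any affine frame gives the same invariant.
1. N lies on line CZ with CN:NZ = 1:4 ⇒ N = (1/5, 4/5)
2. M is where the line through N parallel to HZ meets line CH ⇒ M = (0, 4/5)
3. E is the centroid of triangle HZN ⇒ E = (2/5, 4/15)
line ME meets ZN at J = (-3/5, 8/5)
E = M + t·(J−M) with t = -2/3, so ME:EJ = -2/3:5/3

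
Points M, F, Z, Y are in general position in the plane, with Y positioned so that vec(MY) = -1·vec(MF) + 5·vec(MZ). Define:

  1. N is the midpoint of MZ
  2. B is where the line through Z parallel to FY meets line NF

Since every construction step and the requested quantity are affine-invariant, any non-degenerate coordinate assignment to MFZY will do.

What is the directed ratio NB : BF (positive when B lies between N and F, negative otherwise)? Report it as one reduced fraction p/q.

NB:BF = 1/3

Assign M = (0, 0), F = (1, 0), Z = (0, 1), Y = (-1, 5) — the answer is frame-independent, so this choice is without loss of generality.
1. N is the midpoint of MZ ⇒ N = (0, 1/2)
2. B is where the line through Z parallel to FY meets line NF ⇒ B = (1/4, 3/8)
B = N + t·(F−N) with t = 1/4, so NB:BF = t:(1−t) = 1/4:3/4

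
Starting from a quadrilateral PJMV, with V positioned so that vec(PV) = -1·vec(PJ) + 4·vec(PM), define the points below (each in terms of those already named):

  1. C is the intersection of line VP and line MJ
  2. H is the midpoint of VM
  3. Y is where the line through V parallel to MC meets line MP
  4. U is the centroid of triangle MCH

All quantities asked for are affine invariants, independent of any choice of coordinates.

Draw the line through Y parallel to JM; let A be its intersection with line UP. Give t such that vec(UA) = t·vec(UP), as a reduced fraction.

Work in coordinates with P = (0, 0), J = (1, 0), M = (0, 1), V = (-1, 4).
1. C is the intersection of line VP and line MJ ⇒ C = (-1/3, 4/3)
2. H is the midpoint of VM ⇒ H = (-1/2, 5/2)
3. Y is where the line through V parallel to MC meets line MP ⇒ Y = (0, 3)
4. U is the centroid of triangle MCH ⇒ U = (-5/18, 29/18)
through Y parallel to JM: direction (-1, 1); meets UP at A = (-5/8, 29/8)
A = U + t·(P−U) with t = -5/4

t = -5/4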